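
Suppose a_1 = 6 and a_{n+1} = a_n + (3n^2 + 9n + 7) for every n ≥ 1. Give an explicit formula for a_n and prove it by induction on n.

Claim: a_n = n^3 + 3n^2 + 3n − 1.

Base case: a_1 = 6, and 1^3 + 3·1^2 + 3·1 − 1 = 6.
Assume a_m = m^3 + 3m^2 + 3m − 1.
Then a_{m+1} = a_m + (3m^2 + 9m + 7) = (m^3 + 3m^2 + 3m − 1) + (3m^2 + 9m + 7) = m^3 + 6m^2 + 12m + 6,
and (m+1)^3 + 3·(m+1)^2 + 3·(m+1) − 1 = m^3 + 6m^2 + 12m + 6.
By induction, a_n = n^3 + 3n^2 + 3n − 1 for all n ≥ 1.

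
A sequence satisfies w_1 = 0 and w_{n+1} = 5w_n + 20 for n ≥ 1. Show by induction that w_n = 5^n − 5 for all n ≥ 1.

Base case: w_1 = 0, and 5^1 − 5 = 5 − 5 = 0.
Assume w_m = 5^m − 5 for some m ≥ 1.
Then w_{m+1} = 5w_m + 20 = 5·(5^m − 5) + 20 = 5^{m+1} − 25 + 20 = 5^{m+1} − 5.
Hence w_n = 5^n − 5 for every n ≥ 1, by induction.

w_n = 5^n − 5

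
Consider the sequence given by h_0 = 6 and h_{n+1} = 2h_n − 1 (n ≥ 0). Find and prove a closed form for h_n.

Claim: h_n = 5·2^n + 1.

Base case: h_0 = 6, and 5·2^0 + 1 = 5 + 1 = 6.
Assume h_m = 5·2^m + 1 for some m ≥ 0.
Then h_{m+1} = 2h_m − 1 = 2·(5·2^m + 1) − 1 = 10·2^m + 2 − 1 = 5·2^{m+1} + 1.
Hence h_n = 5·2^n + 1 for every n ≥ 0, by induction.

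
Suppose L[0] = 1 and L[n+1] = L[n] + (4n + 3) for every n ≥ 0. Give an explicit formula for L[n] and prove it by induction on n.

Claim: L[n] = 2n^2 + n + 1.

Base case: L[0] = 1, and 2·0^2 + 0 + 1 = 1.
Assume L[r] = 2r^2 + r + 1.
Then L[r+1] = L[r] + (4r + 3) = (2r^2 + r + 1) + (4r + 3) = 2r^2 + 5r + 4,
and 2·(r+1)^2 + (r+1) + 1 = 2r^2 + 5r + 4.
This completes the inductive step, so L[n] = 2n^2 + n + 1 for all n ≥ 0.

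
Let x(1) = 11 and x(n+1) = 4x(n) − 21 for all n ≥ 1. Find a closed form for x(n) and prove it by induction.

Claim: x(n) = 4^n + 7.

Base case: x(1) = 11, and 4^1 + 7 = 4 + 7 = 11.
Assume x(j) = 4^j + 7 for some j ≥ 1.
Then x(j+1) = 4x(j) − 21 = 4·(4^j + 7) − 21 = 4^{j+1} + 28 − 21 = 4^{j+1} + 7.
So the formula holds for j+1, and by induction x(n) = 4^n + 7 for all n ≥ 1.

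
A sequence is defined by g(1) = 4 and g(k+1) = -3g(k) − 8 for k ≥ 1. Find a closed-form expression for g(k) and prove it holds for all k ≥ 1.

Claim: g(k) = -2·(-3)^k − 2.

Base case: g(1) = 4, and -2·(-3)^1 − 2 = 6 − 2 = 4.
Assume g(j) = -2·(-3)^j − 2 for some j ≥ 1.
Then g(j+1) = -3g(j) − 8 = -3·(-2·(-3)^j − 2) − 8 = 6·(-3)^j + 6 − 8 = -2·(-3)^{j+1} − 2.
Hence g(k) = -2·(-3)^k − 2 for every k ≥ 1, by induction.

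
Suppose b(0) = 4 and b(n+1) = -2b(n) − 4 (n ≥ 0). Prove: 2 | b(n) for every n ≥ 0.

Base case: b(0) = 4 = 2·2, so 2 | b(0).
Assume 2 | b(j), so b(j) = 2t for some integer t.
Then b(j+1) = -2b(j) − 4 = -2·(2t) − 4 = 2(-2t − 2), so 2 | b(j+1).
By induction, 2 | b(n) for all n ≥ 0.

2 | b(n)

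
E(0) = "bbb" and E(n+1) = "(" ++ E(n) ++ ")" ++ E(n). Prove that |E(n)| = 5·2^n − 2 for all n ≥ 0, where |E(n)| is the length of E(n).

Base case: |E(0)| = 3, and 5·2^0 − 2 = 3.
Assume |E(m)| = 5·2^m − 2.
Then |E(m+1)| = 1 + |E(m)| + 1 + |E(m)| = 2|E(m)| + 2 = 2(5·2^m − 2) + 2 = 5·2^{m+1} − 4 + 2 = 5·2^{m+1} − 2.
This completes the inductive step, so |E(n)| = 5·2^n − 2 for all n ≥ 0.

|E(n)| = 5·2^n − 2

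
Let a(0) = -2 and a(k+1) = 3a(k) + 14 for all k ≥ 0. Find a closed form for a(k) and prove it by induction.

Claim: a(k) = 5·3^k − 7.

Base case: a(0) = -2, and 5·3^0 − 7 = 5 − 7 = -2.
Assume a(j) = 5·3^j − 7 for some j ≥ 0.
Then a(j+1) = 3a(j) + 14 = 3·(5·3^j − 7) + 14 = 15·3^j − 21 + 14 = 5·3^{j+1} − 7.
Hence a(k) = 5·3^k − 7 for every k ≥ 0, by induction.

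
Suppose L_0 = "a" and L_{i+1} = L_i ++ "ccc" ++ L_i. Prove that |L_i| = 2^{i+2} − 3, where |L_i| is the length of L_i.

Base case: |L_0| = 1, and 2^{0+2} − 3 = 1.
Assume |L_m| = 2^{m+2} − 3.
Then |L_{m+1}| = |L_m| + 3 + |L_m| = 2|L_m| + 3 = 2(2^{m+2} − 3) + 3 = 2^{m+3} − 6 + 3 = 2^{m+3} − 3.
By induction, |L_i| = 2^{i+2} − 3 for all i ≥ 0.

|L_i| = 2^{i+2} − 3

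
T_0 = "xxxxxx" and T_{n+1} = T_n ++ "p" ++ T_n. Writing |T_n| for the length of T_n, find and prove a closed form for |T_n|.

Claim: |T_n| = 7·2^n − 1.

Base case: |T_0| = 6, and 7·2^0 − 1 = 6.
Assume |T_j| = 7·2^j − 1.
Then |T_{j+1}| = |T_j| + 1 + |T_j| = 2|T_j| + 1 = 2(7·2^j − 1) + 1 = 7·2^{j+1} − 2 + 1 = 7·2^{j+1} − 1.
By induction, |T_n| = 7·2^n − 1 for all n ≥ 0.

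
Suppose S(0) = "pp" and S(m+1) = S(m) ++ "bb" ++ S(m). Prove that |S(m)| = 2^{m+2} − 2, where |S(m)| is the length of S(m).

Base case: |S(0)| = 2, and 2^{0+2} − 2 = 2.
Assume |S(k)| = 2^{k+2} − 2.
Then |S(k+1)| = |S(k)| + 2 + |S(k)| = 2|S(k)| + 2 = 2(2^{k+2} − 2) + 2 = 2^{k+3} − 4 + 2 = 2^{k+3} − 2.
So the formula holds for k+1, and by induction |S(m)| = 2^{m+2} − 2 for all m ≥ 0.

|S(m)| = 2^{m+2} − 2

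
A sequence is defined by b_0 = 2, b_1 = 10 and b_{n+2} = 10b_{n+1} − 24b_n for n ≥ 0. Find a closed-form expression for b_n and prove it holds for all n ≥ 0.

Claim: b_n = 6^n + 4^n.

Base cases: b_0 = 2 and 6^0 + 4^0 = 2; b_1 = 10 and 6^1 + 4^1 = 10.
Assume b_i = 6^i + 4^i for all 0 ≤ i ≤ j, where j ≥ 1.
Then b_{j+1} = 10b_j − 24b_{j−1} = 10·(6^j + 4^j) − 24·(6^{j−1} + 4^{j−1}) = (10·6 − 24)6^{j−1} + (10·4 − 24)4^{j−1} = 36·6^{j−1} + 16·4^{j−1} = 6^{j+1} + 4^{j+1}.
Hence b_n = 6^n + 4^n for every n ≥ 0, by strong induction.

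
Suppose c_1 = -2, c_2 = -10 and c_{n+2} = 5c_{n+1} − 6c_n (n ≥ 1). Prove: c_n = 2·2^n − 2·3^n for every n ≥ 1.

Base cases: c_1 = -2 and 2·2^1 − 2·3^1 = -2; c_2 = -10 and 2·2^2 − 2·3^2 = -10.
Assume c_j = 2·2^j − 2·3^j for all 1 ≤ j ≤ m, where m ≥ 2.
Then c_{m+1} = 5c_m − 6c_{m−1} = 5·(2·2^m − 2·3^m) − 6·(2·2^{m−1} − 2·3^{m−1}) = 2·(5·2 − 6)2^{m−1} − 2·(5·3 − 6)3^{m−1} = 8·2^{m−1} − 18·3^{m−1} = 2·2^{m+1} − 2·3^{m+1}.
By strong induction, c_n = 2·2^n − 2·3^n for all n ≥ 1.

c_n = 2·2^n − 2·3^n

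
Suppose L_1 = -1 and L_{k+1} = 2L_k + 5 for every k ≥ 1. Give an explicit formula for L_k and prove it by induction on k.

Claim: L_k = 2^{k+1} − 5.

Base case: L_1 = -1, and 2^{1+1} − 5 = 4 − 5 = -1.
Assume L_m = 2^{m+1} − 5 for some m ≥ 1.
Then L_{m+1} = 2L_m + 5 = 2·(2^{m+1} − 5) + 5 = 2^{m+2} − 10 + 5 = 2^{m+2} − 5.
By induction, L_k = 2^{k+1} − 5 for all k ≥ 1.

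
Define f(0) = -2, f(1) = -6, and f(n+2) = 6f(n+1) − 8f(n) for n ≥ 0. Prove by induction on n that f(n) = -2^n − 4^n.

Base cases: f(0) = -2 and -2^0 − 4^0 = -2; f(1) = -6 and -2^1 − 4^1 = -6.
Assume f(j) = -2^j − 4^j for all 0 ≤ j ≤ k, where k ≥ 1.
Then f(k+1) = 6f(k) − 8f(k−1) = 6·(-2^k − 4^k) − 8·(-2^{k−1} − 4^{k−1}) = -(6·2 − 8)2^{k−1} − (6·4 − 8)4^{k−1} = -4·2^{k−1} − 16·4^{k−1} = -2^{k+1} − 4^{k+1}.
This completes the inductive step, so f(n) = -2^n − 4^n for all n ≥ 0.

f(n) = -2^n − 4^n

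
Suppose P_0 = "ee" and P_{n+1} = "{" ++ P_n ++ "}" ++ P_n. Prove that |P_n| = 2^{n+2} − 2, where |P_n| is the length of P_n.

Base case: |P_0| = 2, and 2^{0+2} − 2 = 2.
Assume |P_m| = 2^{m+2} − 2.
Then |P_{m+1}| = 1 + |P_m| + 1 + |P_m| = 2|P_m| + 2 = 2(2^{m+2} − 2) + 2 = 2^{m+3} − 4 + 2 = 2^{m+3} − 2.
This completes the inductive step, so |P_n| = 2^{n+2} − 2 for all n ≥ 0.

|P_n| = 2^{n+2} − 2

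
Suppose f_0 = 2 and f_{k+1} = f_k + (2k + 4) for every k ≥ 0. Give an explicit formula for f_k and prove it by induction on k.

Claim: f_k = k^2 + 3k + 2.

Base case: f_0 = 2, and 0^2 + 3·0 + 2 = 2.
Assume f_j = j^2 + 3j + 2.
Then f_{j+1} = f_j + (2j + 4) = (j^2 + 3j + 2) + (2j + 4) = j^2 + 5j + 6,
and (j+1)^2 + 3·(j+1) + 2 = j^2 + 5j + 6.
By induction, f_k = k^2 + 3k + 2 for all k ≥ 0.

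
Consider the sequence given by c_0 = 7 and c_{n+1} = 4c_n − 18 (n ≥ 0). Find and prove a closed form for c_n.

Claim: c_n = 4^n + 6.

Base case: c_0 = 7, and 4^0 + 6 = 1 + 6 = 7.
Assume c_m = 4^m + 6 for some m ≥ 0.
Then c_{m+1} = 4c_m − 18 = 4·(4^m + 6) − 18 = 4^{m+1} + 24 − 18 = 4^{m+1} + 6.
Hence c_n = 4^n + 6 for every n ≥ 0, by induction.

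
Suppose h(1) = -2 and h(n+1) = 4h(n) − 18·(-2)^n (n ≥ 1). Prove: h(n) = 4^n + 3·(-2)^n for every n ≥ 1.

Base case: h(1) = -2, and 4^1 + 3·(-2)^1 = 4 − 6 = -2.
Assume h(m) = 4^m + 3·(-2)^m for some m ≥ 1.
Then h(m+1) = 4h(m) − 18·(-2)^m = 4·(4^m + 3·(-2)^m) − 18·(-2)^m = 4^{m+1} + 12·(-2)^m − 18·(-2)^m = 4^{m+1} − 6·(-2)^m = 4^{m+1} + 3·(-2)^{m+1}.
By induction, h(n) = 4^n + 3·(-2)^n for all n ≥ 1.

h(n) = 4^n + 3·(-2)^n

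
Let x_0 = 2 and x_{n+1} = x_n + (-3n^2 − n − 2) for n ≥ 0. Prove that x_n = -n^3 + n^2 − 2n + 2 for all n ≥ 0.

Base case: x_0 = 2, and -0^3 + 0^2 − 2·0 + 2 = 2.
Assume x_m = -m^3 + m^2 − 2m + 2.
Then x_{m+1} = x_m + (-3m^2 − m − 2) = (-m^3 + m^2 − 2m + 2) + (-3m^2 − m − 2) = -m^3 − 2m^2 − 3m,
and -(m+1)^3 + (m+1)^2 − 2·(m+1) + 2 = -m^3 − 2m^2 − 3m.
Hence x_n = -n^3 + n^2 − 2n + 2 for every n ≥ 0, by induction.

x_n = -n^3 + n^2 − 2n + 2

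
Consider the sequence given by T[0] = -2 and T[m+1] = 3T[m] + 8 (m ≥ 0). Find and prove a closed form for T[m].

Claim: T[m] = 2·3^m − 4.

Base case: T[0] = -2, and 2·3^0 − 4 = 2 − 4 = -2.
Assume T[r] = 2·3^r − 4 for some r ≥ 0.
Then T[r+1] = 3T[r] + 8 = 3·(2·3^r − 4) + 8 = 6·3^r − 12 + 8 = 2·3^{r+1} − 4.
So the formula holds for r+1, and by induction T[m] = 2·3^m − 4 for all m ≥ 0.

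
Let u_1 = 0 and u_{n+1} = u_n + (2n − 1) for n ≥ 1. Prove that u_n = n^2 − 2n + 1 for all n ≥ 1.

Base case: u_1 = 0, and 1^2 − 2·1 + 1 = 0.
Assume u_k = k^2 − 2k + 1.
Then u_{k+1} = u_k + (2k − 1) = (k^2 − 2k + 1) + (2k − 1) = k^2,
and (k+1)^2 − 2·(k+1) + 1 = k^2.
By induction, u_n = n^2 − 2n + 1 for all n ≥ 1.

u_n = n^2 − 2n + 1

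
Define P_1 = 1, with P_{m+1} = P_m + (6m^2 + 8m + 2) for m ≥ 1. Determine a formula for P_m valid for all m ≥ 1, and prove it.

Claim: P_m = 2m^3 + m^2 − m − 1.

Base case: P_1 = 1, and 2·1^3 + 1^2 − 1 − 1 = 1.
Assume P_j = 2j^3 + j^2 − j − 1.
Then P_{j+1} = P_j + (6j^2 + 8j + 2) = (2j^3 + j^2 − j − 1) + (6j^2 + 8j + 2) = 2j^3 + 7j^2 + 7j + 1,
and 2·(j+1)^3 + (j+1)^2 − (j+1) − 1 = 2j^3 + 7j^2 + 7j + 1.
By induction, P_m = 2m^3 + m^2 − m − 1 for all m ≥ 1.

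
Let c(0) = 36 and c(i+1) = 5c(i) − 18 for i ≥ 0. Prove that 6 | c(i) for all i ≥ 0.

Base case: c(0) = 36 = 6·6, so 6 | c(0).
Assume 6 | c(k), so c(k) = 6t for some integer t.
Then c(k+1) = 5c(k) − 18 = 5·(6t) − 18 = 6(5t − 3), so 6 | c(k+1).
By induction, 6 | c(i) for all i ≥ 0.

6 | c(i)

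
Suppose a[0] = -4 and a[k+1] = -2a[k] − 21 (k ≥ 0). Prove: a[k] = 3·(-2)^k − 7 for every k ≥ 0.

Base case: a[0] = -4, and 3·(-2)^0 − 7 = 3 − 7 = -4.
Assume a[r] = 3·(-2)^r − 7 for some r ≥ 0.
Then a[r+1] = -2a[r] − 21 = -2·(3·(-2)^r − 7) − 21 = -6·(-2)^r + 14 − 21 = 3·(-2)^{r+1} − 7.
So the formula holds for r+1, and by induction a[k] = 3·(-2)^k − 7 for all k ≥ 0.

a[k] = 3·(-2)^k − 7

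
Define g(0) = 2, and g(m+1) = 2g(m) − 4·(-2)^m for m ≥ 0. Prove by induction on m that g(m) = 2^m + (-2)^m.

Base case: g(0) = 2, and 2^0 + (-2)^0 = 1 + 1 = 2.
Assume g(j) = 2^j + (-2)^j for some j ≥ 0.
Then g(j+1) = 2g(j) − 4·(-2)^j = 2·(2^j + (-2)^j) − 4·(-2)^j = 2^{j+1} + 2·(-2)^j − 4·(-2)^j = 2^{j+1} − 2·(-2)^j = 2^{j+1} + (-2)^{j+1}.
So the formula holds for j+1, and by induction g(m) = 2^m + (-2)^m for all m ≥ 0.

g(m) = 2^m + (-2)^m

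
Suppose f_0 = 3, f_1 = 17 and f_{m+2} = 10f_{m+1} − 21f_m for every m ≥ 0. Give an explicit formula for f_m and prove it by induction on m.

Claim: f_m = 2·7^m + 3^m.

Base cases: f_0 = 3 and 2·7^0 + 3^0 = 3; f_1 = 17 and 2·7^1 + 3^1 = 17.
Assume f_j = 2·7^j + 3^j for all 0 ≤ j ≤ k, where k ≥ 1.
Then f_{k+1} = 10f_k − 21f_{k−1} = 10·(2·7^k + 3^k) − 21·(2·7^{k−1} + 3^{k−1}) = 2·(10·7 − 21)7^{k−1} + (10·3 − 21)3^{k−1} = 98·7^{k−1} + 9·3^{k−1} = 2·7^{k+1} + 3^{k+1}.
By strong induction, f_m = 2·7^m + 3^m for all m ≥ 0.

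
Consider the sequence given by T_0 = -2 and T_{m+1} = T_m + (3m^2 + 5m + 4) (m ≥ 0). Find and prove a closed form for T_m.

Claim: T_m = m^3 + m^2 + 2m − 2.

Base case: T_0 = -2, and 0^3 + 0^2 + 2·0 − 2 = -2.
Assume T_r = r^3 + r^2 + 2r − 2.
Then T_{r+1} = T_r + (3r^2 + 5r + 4) = (r^3 + r^2 + 2r − 2) + (3r^2 + 5r + 4) = r^3 + 4r^2 + 7r + 2,
and (r+1)^3 + (r+1)^2 + 2·(r+1) − 2 = r^3 + 4r^2 + 7r + 2.
This completes the inductive step, so T_m = m^3 + m^2 + 2m − 2 for all m ≥ 0.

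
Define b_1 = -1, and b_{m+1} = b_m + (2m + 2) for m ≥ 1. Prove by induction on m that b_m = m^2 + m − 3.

Base case: b_1 = -1, and 1^2 + 1 − 3 = -1.
Assume b_r = r^2 + r − 3.
Then b_{r+1} = b_r + (2r + 2) = (r^2 + r − 3) + (2r + 2) = r^2 + 3r − 1,
and (r+1)^2 + (r+1) − 3 = r^2 + 3r − 1.
Hence b_m = m^2 + m − 3 for every m ≥ 1, by induction.

b_m = m^2 + m − 3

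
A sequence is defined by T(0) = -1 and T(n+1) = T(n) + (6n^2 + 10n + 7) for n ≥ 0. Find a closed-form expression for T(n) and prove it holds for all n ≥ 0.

Claim: T(n) = 2n^3 + 2n^2 + 3n − 1.

Base case: T(0) = -1, and 2·0^3 + 2·0^2 + 3·0 − 1 = -1.
Assume T(k) = 2k^3 + 2k^2 + 3k − 1.
Then T(k+1) = T(k) + (6k^2 + 10k + 7) = (2k^3 + 2k^2 + 3k − 1) + (6k^2 + 10k + 7) = 2k^3 + 8k^2 + 13k + 6,
and 2·(k+1)^3 + 2·(k+1)^2 + 3·(k+1) − 1 = 2k^3 + 8k^2 + 13k + 6.
This completes the inductive step, so T(n) = 2n^3 + 2n^2 + 3n − 1 for all n ≥ 0.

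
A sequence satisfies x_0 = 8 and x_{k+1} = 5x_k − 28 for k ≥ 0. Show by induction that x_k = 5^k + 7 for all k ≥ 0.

Base case: x_0 = 8, and 5^0 + 7 = 1 + 7 = 8.
Assume x_r = 5^r + 7 for some r ≥ 0.
Then x_{r+1} = 5x_r − 28 = 5·(5^r + 7) − 28 = 5^{r+1} + 35 − 28 = 5^{r+1} + 7.
By induction, x_k = 5^k + 7 for all k ≥ 0.

x_k = 5^k + 7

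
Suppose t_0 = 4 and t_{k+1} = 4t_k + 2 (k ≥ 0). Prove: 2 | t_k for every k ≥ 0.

Base case: t_0 = 4 = 2·2, so 2 | t_0.
Assume 2 | t_m, so t_m = 2s for some integer s.
Then t_{m+1} = 4t_m + 2 = 4·(2s) + 2 = 2(4s + 1), so 2 | t_{m+1}.
By induction, 2 | t_k for all k ≥ 0.

2 | t_k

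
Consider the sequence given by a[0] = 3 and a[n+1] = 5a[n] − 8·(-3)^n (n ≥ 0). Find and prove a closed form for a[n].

Claim: a[n] = 2·5^n + (-3)^n.

Base case: a[0] = 3, and 2·5^0 + (-3)^0 = 2 + 1 = 3.
Assume a[k] = 2·5^k + (-3)^k for some k ≥ 0.
Then a[k+1] = 5a[k] − 8·(-3)^k = 5·(2·5^k + (-3)^k) − 8·(-3)^k = 2·5^{k+1} + 5·(-3)^k − 8·(-3)^k = 2·5^{k+1} − 3·(-3)^k = 2·5^{k+1} + (-3)^{k+1}.
Hence a[n] = 2·5^n + (-3)^n for every n ≥ 0, by induction.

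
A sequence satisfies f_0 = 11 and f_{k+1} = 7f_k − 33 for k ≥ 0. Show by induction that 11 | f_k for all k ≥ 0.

Base case: f_0 = 11 = 11·1, so 11 | f_0.
Assume 11 | f_r, so f_r = 11t for some integer t.
Then f_{r+1} = 7f_r − 33 = 7·(11t) − 33 = 11(7t − 3), so 11 | f_{r+1}.
By induction, 11 | f_k for all k ≥ 0.

11 | f_k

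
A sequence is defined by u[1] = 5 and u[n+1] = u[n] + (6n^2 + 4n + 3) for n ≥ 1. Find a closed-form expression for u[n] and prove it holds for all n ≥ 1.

Claim: u[n] = 2n^3 − n^2 + 2n + 2.

Base case: u[1] = 5, and 2·1^3 − 1^2 + 2·1 + 2 = 5.
Assume u[m] = 2m^3 − m^2 + 2m + 2.
Then u[m+1] = u[m] + (6m^2 + 4m + 3) = (2m^3 − m^2 + 2m + 2) + (6m^2 + 4m + 3) = 2m^3 + 5m^2 + 6m + 5,
and 2·(m+1)^3 − (m+1)^2 + 2·(m+1) + 2 = 2m^3 + 5m^2 + 6m + 5.
This completes the inductive step, so u[n] = 2n^3 − n^2 + 2n + 2 for all n ≥ 1.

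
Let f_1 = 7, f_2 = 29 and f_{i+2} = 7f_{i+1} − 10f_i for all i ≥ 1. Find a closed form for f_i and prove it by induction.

Claim: f_i = 2^i + 5^i.

Base cases: f_1 = 7 and 2^1 + 5^1 = 7; f_2 = 29 and 2^2 + 5^2 = 29.
Assume f_j = 2^j + 5^j for all 1 ≤ j ≤ k, where k ≥ 2.
Then f_{k+1} = 7f_k − 10f_{k−1} = 7·(2^k + 5^k) − 10·(2^{k−1} + 5^{k−1}) = (7·2 − 10)2^{k−1} + (7·5 − 10)5^{k−1} = 4·2^{k−1} + 25·5^{k−1} = 2^{k+1} + 5^{k+1}.
By strong induction, f_i = 2^i + 5^i for all i ≥ 1.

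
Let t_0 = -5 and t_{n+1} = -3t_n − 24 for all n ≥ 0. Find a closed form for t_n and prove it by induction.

Claim: t_n = (-3)^n − 6.

Base case: t_0 = -5, and (-3)^0 − 6 = 1 − 6 = -5.
Assume t_r = (-3)^r − 6 for some r ≥ 0.
Then t_{r+1} = -3t_r − 24 = -3·((-3)^r − 6) − 24 = -3·(-3)^r + 18 − 24 = (-3)^{r+1} − 6.
By induction, t_n = (-3)^n − 6 for all n ≥ 0.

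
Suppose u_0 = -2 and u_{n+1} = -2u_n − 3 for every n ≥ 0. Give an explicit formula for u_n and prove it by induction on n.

Claim: u_n = -(-2)^n − 1.

Base case: u_0 = -2, and -(-2)^0 − 1 = -1 − 1 = -2.
Assume u_m = -(-2)^m − 1 for some m ≥ 0.
Then u_{m+1} = -2u_m − 3 = -2·(-(-2)^m − 1) − 3 = 2·(-2)^m + 2 − 3 = -(-2)^{m+1} − 1.
This completes the inductive step, so u_n = -(-2)^n − 1 for all n ≥ 0.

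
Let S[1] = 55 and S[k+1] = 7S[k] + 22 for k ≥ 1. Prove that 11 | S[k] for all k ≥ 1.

Base case: S[1] = 55 = 11·5, so 11 | S[1].
Assume 11 | S[m], so S[m] = 11t for some integer t.
Then S[m+1] = 7S[m] + 22 = 7·(11t) + 22 = 11(7t + 2), so 11 | S[m+1].
So the property holds for m+1, and by induction 11 | S[k] for all k ≥ 1.

11 | S[k]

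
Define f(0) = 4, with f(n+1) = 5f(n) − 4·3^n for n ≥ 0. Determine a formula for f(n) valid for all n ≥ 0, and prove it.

Claim: f(n) = 2·5^n + 2·3^n.

Base case: f(0) = 4, and 2·5^0 + 2·3^0 = 2 + 2 = 4.
Assume f(j) = 2·5^j + 2·3^j for some j ≥ 0.
Then f(j+1) = 5f(j) − 4·3^j = 5·(2·5^j + 2·3^j) − 4·3^j = 2·5^{j+1} + 10·3^j − 4·3^j = 2·5^{j+1} + 6·3^j = 2·5^{j+1} + 2·3^{j+1}.
So the formula holds for j+1, and by induction f(n) = 2·5^n + 2·3^n for all n ≥ 0.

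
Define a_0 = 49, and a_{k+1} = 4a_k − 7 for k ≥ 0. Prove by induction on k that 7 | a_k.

Base case: a_0 = 49 = 7·7, so 7 | a_0.
Assume 7 | a_r, so a_r = 7t for some integer t.
Then a_{r+1} = 4a_r − 7 = 4·(7t) − 7 = 7(4t − 1), so 7 | a_{r+1}.
By induction, 7 | a_k for all k ≥ 0.

7 | a_k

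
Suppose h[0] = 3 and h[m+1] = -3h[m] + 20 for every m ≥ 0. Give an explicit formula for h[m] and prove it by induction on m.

Claim: h[m] = -2·(-3)^m + 5.

Base case: h[0] = 3, and -2·(-3)^0 + 5 = -2 + 5 = 3.
Assume h[k] = -2·(-3)^k + 5 for some k ≥ 0.
Then h[k+1] = -3h[k] + 20 = -3·(-2·(-3)^k + 5) + 20 = 6·(-3)^k − 15 + 20 = -2·(-3)^{k+1} + 5.
Hence h[m] = -2·(-3)^m + 5 for every m ≥ 0, by induction.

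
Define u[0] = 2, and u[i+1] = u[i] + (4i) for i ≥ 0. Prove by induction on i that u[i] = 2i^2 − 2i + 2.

Base case: u[0] = 2, and 2·0^2 − 2·0 + 2 = 2.
Assume u[r] = 2r^2 − 2r + 2.
Then u[r+1] = u[r] + (4r) = (2r^2 − 2r + 2) + (4r) = 2r^2 + 2r + 2,
and 2·(r+1)^2 − 2·(r+1) + 2 = 2r^2 + 2r + 2.
Hence u[i] = 2i^2 − 2i + 2 for every i ≥ 0, by induction.

u[i] = 2i^2 − 2i + 2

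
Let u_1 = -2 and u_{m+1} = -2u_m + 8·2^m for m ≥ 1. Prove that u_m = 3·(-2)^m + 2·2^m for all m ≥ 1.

Base case: u_1 = -2, and 3·(-2)^1 + 2·2^1 = -6 + 4 = -2.
Assume u_j = 3·(-2)^j + 2·2^j for some j ≥ 1.
Then u_{j+1} = -2u_j + 8·2^j = -2·(3·(-2)^j + 2·2^j) + 8·2^j = 3·(-2)^{j+1} − 4·2^j + 8·2^j = 3·(-2)^{j+1} + 4·2^j = 3·(-2)^{j+1} + 2·2^{j+1}.
So the formula holds for j+1, and by induction u_m = 3·(-2)^m + 2·2^m for all m ≥ 1.

u_m = 3·(-2)^m + 2·2^m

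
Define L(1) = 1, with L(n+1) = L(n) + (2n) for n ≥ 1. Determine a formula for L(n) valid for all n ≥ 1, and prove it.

Claim: L(n) = n^2 − n + 1.

Base case: L(1) = 1, and 1^2 − 1 + 1 = 1.
Assume L(r) = r^2 − r + 1.
Then L(r+1) = L(r) + (2r) = (r^2 − r + 1) + (2r) = r^2 + r + 1,
and (r+1)^2 − (r+1) + 1 = r^2 + r + 1.
Hence L(n) = n^2 − n + 1 for every n ≥ 1, by induction.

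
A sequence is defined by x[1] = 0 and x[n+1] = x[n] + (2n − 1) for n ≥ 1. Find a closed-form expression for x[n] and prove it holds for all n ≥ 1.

Claim: x[n] = n^2 − 2n + 1.

Base case: x[1] = 0, and 1^2 − 2·1 + 1 = 0.
Assume x[k] = k^2 − 2k + 1.
Then x[k+1] = x[k] + (2k − 1) = (k^2 − 2k + 1) + (2k − 1) = k^2,
and (k+1)^2 − 2·(k+1) + 1 = k^2.
By induction, x[n] = n^2 − 2n + 1 for all n ≥ 1.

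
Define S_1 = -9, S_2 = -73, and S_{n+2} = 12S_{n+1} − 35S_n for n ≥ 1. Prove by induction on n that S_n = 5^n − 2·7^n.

Base cases: S_1 = -9 and 5^1 − 2·7^1 = -9; S_2 = -73 and 5^2 − 2·7^2 = -73.
Assume S_j = 5^j − 2·7^j for all 1 ≤ j ≤ r, where r ≥ 2.
Then S_{r+1} = 12S_r − 35S_{r−1} = 12·(5^r − 2·7^r) − 35·(5^{r−1} − 2·7^{r−1}) = (12·5 − 35)5^{r−1} − 2·(12·7 − 35)7^{r−1} = 25·5^{r−1} − 98·7^{r−1} = 5^{r+1} − 2·7^{r+1}.
This completes the inductive step, so S_n = 5^n − 2·7^n for all n ≥ 1.

S_n = 5^n − 2·7^n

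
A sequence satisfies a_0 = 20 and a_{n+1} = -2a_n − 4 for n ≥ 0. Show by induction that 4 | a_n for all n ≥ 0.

Base case: a_0 = 20 = 4·5, so 4 | a_0.
Assume 4 | a_j, so a_j = 4t for some integer t.
Then a_{j+1} = -2a_j − 4 = -2·(4t) − 4 = 4(-2t − 1), so 4 | a_{j+1}.
So the property holds for j+1, and by induction 4 | a_n for all n ≥ 0.

4 | a_n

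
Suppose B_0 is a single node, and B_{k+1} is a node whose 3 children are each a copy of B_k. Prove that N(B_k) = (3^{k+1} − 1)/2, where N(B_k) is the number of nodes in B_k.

Base case: N(B_0) = 1, and (3^{0+1} − 1)/2 = 1.
Assume N(B_r) = (3^{r+1} − 1)/2.
Then N(B_{r+1}) = 1 + 3N(B_r) = 1 + 3·(3^{r+1} − 1)/2 = 1 + (3^{r+2} − 3)/2 = (2 + 3^{r+2} − 3)/2 = (3^{r+2} − 1)/2.
This completes the inductive step, so N(B_k) = (3^{k+1} − 1)/2 for all k ≥ 0.

N(B_k) = (3^{k+1} − 1)/2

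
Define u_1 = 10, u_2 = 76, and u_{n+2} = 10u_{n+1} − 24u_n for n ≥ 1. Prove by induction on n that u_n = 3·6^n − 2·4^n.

Base cases: u_1 = 10 and 3·6^1 − 2·4^1 = 10; u_2 = 76 and 3·6^2 − 2·4^2 = 76.
Assume u_i = 3·6^i − 2·4^i for all 1 ≤ i ≤ j, where j ≥ 2.
Then u_{j+1} = 10u_j − 24u_{j−1} = 10·(3·6^j − 2·4^j) − 24·(3·6^{j−1} − 2·4^{j−1}) = 3·(10·6 − 24)6^{j−1} − 2·(10·4 − 24)4^{j−1} = 108·6^{j−1} − 32·4^{j−1} = 3·6^{j+1} − 2·4^{j+1}.
Hence u_n = 3·6^n − 2·4^n for every n ≥ 1, by strong induction.

u_n = 3·6^n − 2·4^n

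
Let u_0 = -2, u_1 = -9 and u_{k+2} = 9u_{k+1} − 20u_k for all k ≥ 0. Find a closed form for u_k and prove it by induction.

Claim: u_k = -4^k − 5^k.

Base cases: u_0 = -2 and -4^0 − 5^0 = -2; u_1 = -9 and -4^1 − 5^1 = -9.
Assume u_j = -4^j − 5^j for all 0 ≤ j ≤ m, where m ≥ 1.
Then u_{m+1} = 9u_m − 20u_{m−1} = 9·(-4^m − 5^m) − 20·(-4^{m−1} − 5^{m−1}) = -(9·4 − 20)4^{m−1} − (9·5 − 20)5^{m−1} = -16·4^{m−1} − 25·5^{m−1} = -4^{m+1} − 5^{m+1}.
Hence u_k = -4^k − 5^k for every k ≥ 0, by strong induction.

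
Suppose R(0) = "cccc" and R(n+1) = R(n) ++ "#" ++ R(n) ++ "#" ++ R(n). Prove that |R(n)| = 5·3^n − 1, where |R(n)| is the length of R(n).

Base case: |R(0)| = 4, and 5·3^0 − 1 = 4.
Assume |R(j)| = 5·3^j − 1.
Then |R(j+1)| = 3|R(j)| + 2 = 3(5·3^j − 1) + 2 = 5·3^{j+1} − 3 + 2 = 5·3^{j+1} − 1.
Hence |R(n)| = 5·3^n − 1 for every n ≥ 0, by induction.

|R(n)| = 5·3^n − 1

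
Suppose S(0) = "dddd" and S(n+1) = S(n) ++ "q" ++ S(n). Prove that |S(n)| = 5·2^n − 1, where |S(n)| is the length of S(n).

Base case: |S(0)| = 4, and 5·2^0 − 1 = 4.
Assume |S(m)| = 5·2^m − 1.
Then |S(m+1)| = |S(m)| + 1 + |S(m)| = 2|S(m)| + 1 = 2(5·2^m − 1) + 1 = 5·2^{m+1} − 2 + 1 = 5·2^{m+1} − 1.
By induction, |S(n)| = 5·2^n − 1 for all n ≥ 0.

|S(n)| = 5·2^n − 1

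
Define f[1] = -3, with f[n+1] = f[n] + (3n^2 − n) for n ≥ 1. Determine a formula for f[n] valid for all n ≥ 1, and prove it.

Claim: f[n] = n^3 − 2n^2 + n − 3.

Base case: f[1] = -3, and 1^3 − 2·1^2 + 1 − 3 = -3.
Assume f[j] = j^3 − 2j^2 + j − 3.
Then f[j+1] = f[j] + (3j^2 − j) = (j^3 − 2j^2 + j − 3) + (3j^2 − j) = j^3 + j^2 − 3,
and (j+1)^3 − 2·(j+1)^2 + (j+1) − 3 = j^3 + j^2 − 3.
This completes the inductive step, so f[n] = n^3 − 2n^2 + n − 3 for all n ≥ 1.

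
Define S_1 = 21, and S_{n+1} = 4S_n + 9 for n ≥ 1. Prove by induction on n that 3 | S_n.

Base case: S_1 = 21 = 3·7, so 3 | S_1.
Assume 3 | S_k, so S_k = 3t for some integer t.
Then S_{k+1} = 4S_k + 9 = 4·(3t) + 9 = 3(4t + 3), so 3 | S_{k+1}.
This completes the inductive step, so 3 | S_n for all n ≥ 1.

3 | S_n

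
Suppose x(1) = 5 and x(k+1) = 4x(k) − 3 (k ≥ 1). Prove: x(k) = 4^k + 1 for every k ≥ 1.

Base case: x(1) = 5, and 4^1 + 1 = 4 + 1 = 5.
Assume x(m) = 4^m + 1 for some m ≥ 1.
Then x(m+1) = 4x(m) − 3 = 4·(4^m + 1) − 3 = 4^{m+1} + 4 − 3 = 4^{m+1} + 1.
Hence x(k) = 4^k + 1 for every k ≥ 1, by induction.

x(k) = 4^k + 1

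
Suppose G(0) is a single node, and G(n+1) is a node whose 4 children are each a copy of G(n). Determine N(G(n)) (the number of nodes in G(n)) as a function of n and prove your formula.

Claim: N(G(n)) = (4^{n+1} − 1)/3.

Base case: N(G(0)) = 1, and (4^{0+1} − 1)/3 = 1.
Assume N(G(k)) = (4^{k+1} − 1)/3.
Then N(G(k+1)) = 1 + 4N(G(k)) = 1 + 4·(4^{k+1} − 1)/3 = 1 + (4^{k+2} − 4)/3 = (3 + 4^{k+2} − 4)/3 = (4^{k+2} − 1)/3.
By induction, N(G(n)) = (4^{n+1} − 1)/3 for all n ≥ 0.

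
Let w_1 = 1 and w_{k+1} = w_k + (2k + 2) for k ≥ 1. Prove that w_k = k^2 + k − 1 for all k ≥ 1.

Base case: w_1 = 1, and 1^2 + 1 − 1 = 1.
Assume w_r = r^2 + r − 1.
Then w_{r+1} = w_r + (2r + 2) = (r^2 + r − 1) + (2r + 2) = r^2 + 3r + 1,
and (r+1)^2 + (r+1) − 1 = r^2 + 3r + 1.
This completes the inductive step, so w_k = k^2 + k − 1 for all k ≥ 1.

w_k = k^2 + k − 1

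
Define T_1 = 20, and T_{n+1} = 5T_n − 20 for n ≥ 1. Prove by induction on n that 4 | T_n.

Base case: T_1 = 20 = 4·5, so 4 | T_1.
Assume 4 | T_k, so T_k = 4t for some integer t.
Then T_{k+1} = 5T_k − 20 = 5·(4t) − 20 = 4(5t − 5), so 4 | T_{k+1}.
This completes the inductive step, so 4 | T_n for all n ≥ 1.

4 | T_n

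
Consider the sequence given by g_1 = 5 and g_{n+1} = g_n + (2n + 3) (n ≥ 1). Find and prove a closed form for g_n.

Claim: g_n = n^2 + 2n + 2.

Base case: g_1 = 5, and 1^2 + 2·1 + 2 = 5.
Assume g_k = k^2 + 2k + 2.
Then g_{k+1} = g_k + (2k + 3) = (k^2 + 2k + 2) + (2k + 3) = k^2 + 4k + 5,
and (k+1)^2 + 2·(k+1) + 2 = k^2 + 4k + 5.
Hence g_n = n^2 + 2n + 2 for every n ≥ 1, by induction.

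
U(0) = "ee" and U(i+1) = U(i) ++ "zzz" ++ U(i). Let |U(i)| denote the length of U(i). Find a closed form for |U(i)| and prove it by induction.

Claim: |U(i)| = 5·2^i − 3.

Base case: |U(0)| = 2, and 5·2^0 − 3 = 2.
Assume |U(k)| = 5·2^k − 3.
Then |U(k+1)| = |U(k)| + 3 + |U(k)| = 2|U(k)| + 3 = 2(5·2^k − 3) + 3 = 5·2^{k+1} − 6 + 3 = 5·2^{k+1} − 3.
By induction, |U(i)| = 5·2^i − 3 for all i ≥ 0.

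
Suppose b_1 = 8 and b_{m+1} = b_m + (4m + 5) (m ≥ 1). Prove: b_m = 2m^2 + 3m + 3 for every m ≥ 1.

Base case: b_1 = 8, and 2·1^2 + 3·1 + 3 = 8.
Assume b_r = 2r^2 + 3r + 3.
Then b_{r+1} = b_r + (4r + 5) = (2r^2 + 3r + 3) + (4r + 5) = 2r^2 + 7r + 8,
and 2·(r+1)^2 + 3·(r+1) + 3 = 2r^2 + 7r + 8.
By induction, b_m = 2m^2 + 3m + 3 for all m ≥ 1.

b_m = 2m^2 + 3m + 3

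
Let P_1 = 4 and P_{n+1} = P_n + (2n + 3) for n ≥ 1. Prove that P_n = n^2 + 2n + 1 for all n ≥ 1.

Base case: P_1 = 4, and 1^2 + 2·1 + 1 = 4.
Assume P_r = r^2 + 2r + 1.
Then P_{r+1} = P_r + (2r + 3) = (r^2 + 2r + 1) + (2r + 3) = r^2 + 4r + 4,
and (r+1)^2 + 2·(r+1) + 1 = r^2 + 4r + 4.
This completes the inductive step, so P_n = n^2 + 2n + 1 for all n ≥ 1.

P_n = n^2 + 2n + 1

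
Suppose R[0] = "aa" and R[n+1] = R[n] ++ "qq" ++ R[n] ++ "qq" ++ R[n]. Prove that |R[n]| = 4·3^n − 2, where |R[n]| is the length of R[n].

Base case: |R[0]| = 2, and 4·3^0 − 2 = 2.
Assume |R[j]| = 4·3^j − 2.
Then |R[j+1]| = 3|R[j]| + 4 = 3(4·3^j − 2) + 4 = 4·3^{j+1} − 6 + 4 = 4·3^{j+1} − 2.
So the formula holds for j+1, and by induction |R[n]| = 4·3^n − 2 for all n ≥ 0.

|R[n]| = 4·3^n − 2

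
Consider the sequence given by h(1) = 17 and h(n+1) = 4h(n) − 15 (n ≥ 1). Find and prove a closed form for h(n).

Claim: h(n) = 3·4^n + 5.

Base case: h(1) = 17, and 3·4^1 + 5 = 12 + 5 = 17.
Assume h(j) = 3·4^j + 5 for some j ≥ 1.
Then h(j+1) = 4h(j) − 15 = 4·(3·4^j + 5) − 15 = 12·4^j + 20 − 15 = 3·4^{j+1} + 5.
Hence h(n) = 3·4^n + 5 for every n ≥ 1, by induction.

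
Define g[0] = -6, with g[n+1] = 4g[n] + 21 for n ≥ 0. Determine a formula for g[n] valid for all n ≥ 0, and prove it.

Claim: g[n] = 4^n − 7.

Base case: g[0] = -6, and 4^0 − 7 = 1 − 7 = -6.
Assume g[r] = 4^r − 7 for some r ≥ 0.
Then g[r+1] = 4g[r] + 21 = 4·(4^r − 7) + 21 = 4^{r+1} − 28 + 21 = 4^{r+1} − 7.
This completes the inductive step, so g[n] = 4^n − 7 for all n ≥ 0.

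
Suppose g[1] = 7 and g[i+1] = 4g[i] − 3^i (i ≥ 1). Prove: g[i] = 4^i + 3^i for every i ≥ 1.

Base case: g[1] = 7, and 4^1 + 3^1 = 4 + 3 = 7.
Assume g[r] = 4^r + 3^r for some r ≥ 1.
Then g[r+1] = 4g[r] − 3^r = 4·(4^r + 3^r) − 3^r = 4^{r+1} + 4·3^r − 3^r = 4^{r+1} + 3·3^r = 4^{r+1} + 3^{r+1}.
This completes the inductive step, so g[i] = 4^i + 3^i for all i ≥ 1.

g[i] = 4^i + 3^i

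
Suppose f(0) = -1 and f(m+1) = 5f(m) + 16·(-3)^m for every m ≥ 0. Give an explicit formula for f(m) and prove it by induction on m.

Claim: f(m) = 5^m − 2·(-3)^m.

Base case: f(0) = -1, and 5^0 − 2·(-3)^0 = 1 − 2 = -1.
Assume f(r) = 5^r − 2·(-3)^r for some r ≥ 0.
Then f(r+1) = 5f(r) + 16·(-3)^r = 5·(5^r − 2·(-3)^r) + 16·(-3)^r = 5^{r+1} − 10·(-3)^r + 16·(-3)^r = 5^{r+1} + 6·(-3)^r = 5^{r+1} − 2·(-3)^{r+1}.
This completes the inductive step, so f(m) = 5^m − 2·(-3)^m for all m ≥ 0.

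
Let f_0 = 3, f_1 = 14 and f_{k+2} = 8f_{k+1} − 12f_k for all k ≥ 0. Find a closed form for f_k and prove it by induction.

Claim: f_k = 2^k + 2·6^k.

Base cases: f_0 = 3 and 2^0 + 2·6^0 = 3; f_1 = 14 and 2^1 + 2·6^1 = 14.
Assume f_j = 2^j + 2·6^j for all 0 ≤ j ≤ r, where r ≥ 1.
Then f_{r+1} = 8f_r − 12f_{r−1} = 8·(2^r + 2·6^r) − 12·(2^{r−1} + 2·6^{r−1}) = (8·2 − 12)2^{r−1} + 2·(8·6 − 12)6^{r−1} = 4·2^{r−1} + 72·6^{r−1} = 2^{r+1} + 2·6^{r+1}.
Hence f_k = 2^k + 2·6^k for every k ≥ 0, by strong induction.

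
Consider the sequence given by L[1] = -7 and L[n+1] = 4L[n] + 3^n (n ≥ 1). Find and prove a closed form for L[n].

Claim: L[n] = -4^n − 3^n.

Base case: L[1] = -7, and -4^1 − 3^1 = -4 − 3 = -7.
Assume L[r] = -4^r − 3^r for some r ≥ 1.
Then L[r+1] = 4L[r] + 3^r = 4·(-4^r − 3^r) + 3^r = -4^{r+1} − 4·3^r + 3^r = -4^{r+1} − 3·3^r = -4^{r+1} − 3^{r+1}.
This completes the inductive step, so L[n] = -4^n − 3^n for all n ≥ 1.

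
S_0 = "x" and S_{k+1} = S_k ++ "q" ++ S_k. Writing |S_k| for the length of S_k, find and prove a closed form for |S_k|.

Claim: |S_k| = 2^{k+1} − 1.

Base case: |S_0| = 1, and 2^{0+1} − 1 = 1.
Assume |S_r| = 2^{r+1} − 1.
Then |S_{r+1}| = |S_r| + 1 + |S_r| = 2|S_r| + 1 = 2(2^{r+1} − 1) + 1 = 2^{r+2} − 2 + 1 = 2^{r+2} − 1.
So the formula holds for r+1, and by induction |S_k| = 2^{k+1} − 1 for all k ≥ 0.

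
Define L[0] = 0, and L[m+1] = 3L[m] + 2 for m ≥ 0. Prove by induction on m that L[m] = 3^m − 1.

Base case: L[0] = 0, and 3^0 − 1 = 1 − 1 = 0.
Assume L[k] = 3^k − 1 for some k ≥ 0.
Then L[k+1] = 3L[k] + 2 = 3·(3^k − 1) + 2 = 3^{k+1} − 3 + 2 = 3^{k+1} − 1.
By induction, L[m] = 3^m − 1 for all m ≥ 0.

L[m] = 3^m − 1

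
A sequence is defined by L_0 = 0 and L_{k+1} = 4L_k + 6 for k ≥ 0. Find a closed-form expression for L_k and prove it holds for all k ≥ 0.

Claim: L_k = 2·4^k − 2.

Base case: L_0 = 0, and 2·4^0 − 2 = 2 − 2 = 0.
Assume L_m = 2·4^m − 2 for some m ≥ 0.
Then L_{m+1} = 4L_m + 6 = 4·(2·4^m − 2) + 6 = 8·4^m − 8 + 6 = 2·4^{m+1} − 2.
By induction, L_k = 2·4^k − 2 for all k ≥ 0.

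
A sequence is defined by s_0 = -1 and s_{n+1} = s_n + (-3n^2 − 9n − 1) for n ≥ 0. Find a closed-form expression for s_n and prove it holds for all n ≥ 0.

Claim: s_n = -n^3 − 3n^2 + 3n − 1.

Base case: s_0 = -1, and -0^3 − 3·0^2 + 3·0 − 1 = -1.
Assume s_k = -k^3 − 3k^2 + 3k − 1.
Then s_{k+1} = s_k + (-3k^2 − 9k − 1) = (-k^3 − 3k^2 + 3k − 1) + (-3k^2 − 9k − 1) = -k^3 − 6k^2 − 6k − 2,
and -(k+1)^3 − 3·(k+1)^2 + 3·(k+1) − 1 = -k^3 − 6k^2 − 6k − 2.
By induction, s_n = -n^3 − 3n^2 + 3n − 1 for all n ≥ 0.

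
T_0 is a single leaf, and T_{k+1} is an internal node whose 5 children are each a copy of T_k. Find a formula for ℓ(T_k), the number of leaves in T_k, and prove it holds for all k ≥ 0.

Claim: ℓ(T_k) = 5^k.

Base case: ℓ(T_0) = 1, and 5^0 = 1.
Assume ℓ(T_j) = 5^j.
Then ℓ(T_{j+1}) = 5·ℓ(T_j) = 5·5^j = 5^{j+1}.
This completes the inductive step, so ℓ(T_k) = 5^k for all k ≥ 0.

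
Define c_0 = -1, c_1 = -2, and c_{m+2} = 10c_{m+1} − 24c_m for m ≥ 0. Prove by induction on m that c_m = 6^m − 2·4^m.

Base cases: c_0 = -1 and 6^0 − 2·4^0 = -1; c_1 = -2 and 6^1 − 2·4^1 = -2.
Assume c_i = 6^i − 2·4^i for all 0 ≤ i ≤ j, where j ≥ 1.
Then c_{j+1} = 10c_j − 24c_{j−1} = 10·(6^j − 2·4^j) − 24·(6^{j−1} − 2·4^{j−1}) = (10·6 − 24)6^{j−1} − 2·(10·4 − 24)4^{j−1} = 36·6^{j−1} − 32·4^{j−1} = 6^{j+1} − 2·4^{j+1}.
So the formula holds for j+1, and by strong induction c_m = 6^m − 2·4^m for all m ≥ 0.

c_m = 6^m − 2·4^m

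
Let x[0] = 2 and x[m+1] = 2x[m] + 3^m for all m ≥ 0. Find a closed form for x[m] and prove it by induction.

Claim: x[m] = 2^m + 3^m.

Base case: x[0] = 2, and 2^0 + 3^0 = 1 + 1 = 2.
Assume x[k] = 2^k + 3^k for some k ≥ 0.
Then x[k+1] = 2x[k] + 3^k = 2·(2^k + 3^k) + 3^k = 2^{k+1} + 2·3^k + 3^k = 2^{k+1} + 3·3^k = 2^{k+1} + 3^{k+1}.
By induction, x[m] = 2^m + 3^m for all m ≥ 0.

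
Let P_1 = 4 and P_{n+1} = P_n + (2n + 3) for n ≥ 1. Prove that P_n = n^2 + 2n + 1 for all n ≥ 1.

Base case: P_1 = 4, and 1^2 + 2·1 + 1 = 4.
Assume P_m = m^2 + 2m + 1.
Then P_{m+1} = P_m + (2m + 3) = (m^2 + 2m + 1) + (2m + 3) = m^2 + 4m + 4,
and (m+1)^2 + 2·(m+1) + 1 = m^2 + 4m + 4.
By induction, P_n = n^2 + 2n + 1 for all n ≥ 1.

P_n = n^2 + 2n + 1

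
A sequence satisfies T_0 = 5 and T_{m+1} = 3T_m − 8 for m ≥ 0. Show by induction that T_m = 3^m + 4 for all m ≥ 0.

Base case: T_0 = 5, and 3^0 + 4 = 1 + 4 = 5.
Assume T_j = 3^j + 4 for some j ≥ 0.
Then T_{j+1} = 3T_j − 8 = 3·(3^j + 4) − 8 = 3^{j+1} + 12 − 8 = 3^{j+1} + 4.
By induction, T_m = 3^m + 4 for all m ≥ 0.

T_m = 3^m + 4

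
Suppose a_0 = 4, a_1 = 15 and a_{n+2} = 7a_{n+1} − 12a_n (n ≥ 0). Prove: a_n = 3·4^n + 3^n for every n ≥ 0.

Base cases: a_0 = 4 and 3·4^0 + 3^0 = 4; a_1 = 15 and 3·4^1 + 3^1 = 15.
Assume a_i = 3·4^i + 3^i for all 0 ≤ i ≤ j, where j ≥ 1.
Then a_{j+1} = 7a_j − 12a_{j−1} = 7·(3·4^j + 3^j) − 12·(3·4^{j−1} + 3^{j−1}) = 3·(7·4 − 12)4^{j−1} + (7·3 − 12)3^{j−1} = 48·4^{j−1} + 9·3^{j−1} = 3·4^{j+1} + 3^{j+1}.
Hence a_n = 3·4^n + 3^n for every n ≥ 0, by strong induction.

a_n = 3·4^n + 3^n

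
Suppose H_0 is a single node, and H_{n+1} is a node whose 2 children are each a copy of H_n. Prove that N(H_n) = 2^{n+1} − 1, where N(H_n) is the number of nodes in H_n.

Base case: N(H_0) = 1, and 2^{0+1} − 1 = 1.
Assume N(H_k) = 2^{k+1} − 1.
Then N(H_{k+1}) = 1 + 2N(H_k) = 1 + 2(2^{k+1} − 1) = 2^{k+2} − 2 + 1 = 2^{k+2} − 1.
Hence N(H_n) = 2^{n+1} − 1 for every n ≥ 0, by induction.

N(H_n) = 2^{n+1} − 1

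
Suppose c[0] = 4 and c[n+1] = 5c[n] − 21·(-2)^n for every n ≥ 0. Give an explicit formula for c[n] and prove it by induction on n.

Claim: c[n] = 5^n + 3·(-2)^n.

Base case: c[0] = 4, and 5^0 + 3·(-2)^0 = 1 + 3 = 4.
Assume c[k] = 5^k + 3·(-2)^k for some k ≥ 0.
Then c[k+1] = 5c[k] − 21·(-2)^k = 5·(5^k + 3·(-2)^k) − 21·(-2)^k = 5^{k+1} + 15·(-2)^k − 21·(-2)^k = 5^{k+1} − 6·(-2)^k = 5^{k+1} + 3·(-2)^{k+1}.
So the formula holds for k+1, and by induction c[n] = 5^n + 3·(-2)^n for all n ≥ 0.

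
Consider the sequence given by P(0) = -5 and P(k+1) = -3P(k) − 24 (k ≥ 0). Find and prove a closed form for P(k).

Claim: P(k) = (-3)^k − 6.

Base case: P(0) = -5, and (-3)^0 − 6 = 1 − 6 = -5.
Assume P(m) = (-3)^m − 6 for some m ≥ 0.
Then P(m+1) = -3P(m) − 24 = -3·((-3)^m − 6) − 24 = -3·(-3)^m + 18 − 24 = (-3)^{m+1} − 6.
Hence P(k) = (-3)^k − 6 for every k ≥ 0, by induction.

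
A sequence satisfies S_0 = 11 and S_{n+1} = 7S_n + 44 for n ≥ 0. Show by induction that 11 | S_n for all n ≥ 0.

Base case: S_0 = 11 = 11·1, so 11 | S_0.
Assume 11 | S_k, so S_k = 11t for some integer t.
Then S_{k+1} = 7S_k + 44 = 7·(11t) + 44 = 11(7t + 4), so 11 | S_{k+1}.
So the property holds for k+1, and by induction 11 | S_n for all n ≥ 0.

11 | S_n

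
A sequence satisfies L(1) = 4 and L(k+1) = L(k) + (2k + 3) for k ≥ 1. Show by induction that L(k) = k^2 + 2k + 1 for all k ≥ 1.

Base case: L(1) = 4, and 1^2 + 2·1 + 1 = 4.
Assume L(j) = j^2 + 2j + 1.
Then L(j+1) = L(j) + (2j + 3) = (j^2 + 2j + 1) + (2j + 3) = j^2 + 4j + 4,
and (j+1)^2 + 2·(j+1) + 1 = j^2 + 4j + 4.
Hence L(k) = k^2 + 2k + 1 for every k ≥ 1, by induction.

L(k) = k^2 + 2k + 1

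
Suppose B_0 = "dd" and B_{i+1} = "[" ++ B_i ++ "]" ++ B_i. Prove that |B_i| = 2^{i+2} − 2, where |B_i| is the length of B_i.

Base case: |B_0| = 2, and 2^{0+2} − 2 = 2.
Assume |B_j| = 2^{j+2} − 2.
Then |B_{j+1}| = 1 + |B_j| + 1 + |B_j| = 2|B_j| + 2 = 2(2^{j+2} − 2) + 2 = 2^{j+3} − 4 + 2 = 2^{j+3} − 2.
Hence |B_i| = 2^{i+2} − 2 for every i ≥ 0, by induction.

|B_i| = 2^{i+2} − 2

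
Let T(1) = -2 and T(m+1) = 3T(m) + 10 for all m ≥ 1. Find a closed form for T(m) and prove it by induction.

Claim: T(m) = 3^m − 5.

Base case: T(1) = -2, and 3^1 − 5 = 3 − 5 = -2.
Assume T(j) = 3^j − 5 for some j ≥ 1.
Then T(j+1) = 3T(j) + 10 = 3·(3^j − 5) + 10 = 3^{j+1} − 15 + 10 = 3^{j+1} − 5.
By induction, T(m) = 3^m − 5 for all m ≥ 1.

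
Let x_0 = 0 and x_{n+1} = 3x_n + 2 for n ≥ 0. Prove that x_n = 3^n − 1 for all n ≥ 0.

Base case: x_0 = 0, and 3^0 − 1 = 1 − 1 = 0.
Assume x_r = 3^r − 1 for some r ≥ 0.
Then x_{r+1} = 3x_r + 2 = 3·(3^r − 1) + 2 = 3^{r+1} − 3 + 2 = 3^{r+1} − 1.
So the formula holds for r+1, and by induction x_n = 3^n − 1 for all n ≥ 0.

x_n = 3^n − 1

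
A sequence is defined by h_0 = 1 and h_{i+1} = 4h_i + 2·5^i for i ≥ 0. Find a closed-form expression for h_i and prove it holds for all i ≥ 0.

Claim: h_i = -4^i + 2·5^i.

Base case: h_0 = 1, and -4^0 + 2·5^0 = -1 + 2 = 1.
Assume h_m = -4^m + 2·5^m for some m ≥ 0.
Then h_{m+1} = 4h_m + 2·5^m = 4·(-4^m + 2·5^m) + 2·5^m = -4^{m+1} + 8·5^m + 2·5^m = -4^{m+1} + 10·5^m = -4^{m+1} + 2·5^{m+1}.
So the formula holds for m+1, and by induction h_i = -4^i + 2·5^i for all i ≥ 0.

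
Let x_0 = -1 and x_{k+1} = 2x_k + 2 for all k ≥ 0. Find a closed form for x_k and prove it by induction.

Claim: x_k = 2^k − 2.

Base case: x_0 = -1, and 2^0 − 2 = 1 − 2 = -1.
Assume x_j = 2^j − 2 for some j ≥ 0.
Then x_{j+1} = 2x_j + 2 = 2·(2^j − 2) + 2 = 2^{j+1} − 4 + 2 = 2^{j+1} − 2.
Hence x_k = 2^k − 2 for every k ≥ 0, by induction.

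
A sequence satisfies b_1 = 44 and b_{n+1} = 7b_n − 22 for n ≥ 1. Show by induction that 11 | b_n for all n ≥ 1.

Base case: b_1 = 44 = 11·4, so 11 | b_1.
Assume 11 | b_k, so b_k = 11t for some integer t.
Then b_{k+1} = 7b_k − 22 = 7·(11t) − 22 = 11(7t − 2), so 11 | b_{k+1}.
Hence 11 | b_n for every n ≥ 1, by induction.

11 | b_n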